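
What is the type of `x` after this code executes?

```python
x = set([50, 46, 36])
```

set() constructor returns set

set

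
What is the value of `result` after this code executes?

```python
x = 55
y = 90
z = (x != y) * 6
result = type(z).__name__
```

x is int; y is int; z is int; result = 'int'

'int'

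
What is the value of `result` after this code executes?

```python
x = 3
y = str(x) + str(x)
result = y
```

x = 3; y = '33'; result = '33'

'33'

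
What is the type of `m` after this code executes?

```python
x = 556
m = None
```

None has type NoneType

NoneType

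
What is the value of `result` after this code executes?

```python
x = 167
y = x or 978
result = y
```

x = 167; y = 167; result = 167

167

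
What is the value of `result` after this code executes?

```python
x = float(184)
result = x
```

x = 184.0; result = 184.0

184.0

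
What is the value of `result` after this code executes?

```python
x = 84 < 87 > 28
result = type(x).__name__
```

x is bool; result = 'bool'

'bool'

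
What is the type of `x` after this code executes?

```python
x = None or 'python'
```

'or' with None returns the other truthy value (str)

str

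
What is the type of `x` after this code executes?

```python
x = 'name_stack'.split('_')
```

str.split() returns list

list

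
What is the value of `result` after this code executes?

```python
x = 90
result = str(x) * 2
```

x = 90; result = '9090'

'9090'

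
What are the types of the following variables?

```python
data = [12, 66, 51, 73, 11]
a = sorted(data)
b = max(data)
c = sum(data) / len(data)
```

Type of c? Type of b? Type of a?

int / int = float; max of ints returns int; sorted() returns list

float, int, list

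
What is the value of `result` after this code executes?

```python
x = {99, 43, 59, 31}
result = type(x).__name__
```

x is set; result = 'set'

'set'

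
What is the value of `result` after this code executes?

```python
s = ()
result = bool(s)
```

s = (); result = False

False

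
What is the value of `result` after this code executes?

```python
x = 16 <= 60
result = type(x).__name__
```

x is bool; result = 'bool'

'bool'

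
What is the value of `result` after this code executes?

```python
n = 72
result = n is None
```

n = 72; result = False

False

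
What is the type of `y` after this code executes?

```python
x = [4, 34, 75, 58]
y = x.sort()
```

list.sort() returns None (mutates in place)

NoneType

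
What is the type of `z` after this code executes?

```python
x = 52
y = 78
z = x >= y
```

Comparison returns bool

bool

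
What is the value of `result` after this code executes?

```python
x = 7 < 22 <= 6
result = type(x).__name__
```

x is bool; result = 'bool'

'bool'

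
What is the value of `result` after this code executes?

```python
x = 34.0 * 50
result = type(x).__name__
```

x is float; result = 'float'

'float'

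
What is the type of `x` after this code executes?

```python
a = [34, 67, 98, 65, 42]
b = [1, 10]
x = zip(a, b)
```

zip() returns a zip object

zip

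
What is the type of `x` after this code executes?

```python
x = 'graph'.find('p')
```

str.find() returns int index

int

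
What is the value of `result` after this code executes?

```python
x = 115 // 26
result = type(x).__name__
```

x is int; result = 'int'

'int'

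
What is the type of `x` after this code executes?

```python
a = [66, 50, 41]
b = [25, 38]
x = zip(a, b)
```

zip() returns a zip object

zip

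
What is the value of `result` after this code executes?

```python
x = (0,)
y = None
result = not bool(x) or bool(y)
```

x = (0,); y = None; result = False

False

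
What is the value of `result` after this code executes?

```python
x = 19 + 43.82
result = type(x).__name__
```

x is float; result = 'float'

'float'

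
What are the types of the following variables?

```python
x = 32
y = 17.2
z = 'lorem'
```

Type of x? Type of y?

x is assigned a bare integer (no decimal point), so it is an int; y is assigned a number with a decimal point, so it is a float

int, float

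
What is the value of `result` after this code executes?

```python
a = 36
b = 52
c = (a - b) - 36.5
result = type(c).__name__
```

a is int; b is int; c is float; result = 'float'

'float'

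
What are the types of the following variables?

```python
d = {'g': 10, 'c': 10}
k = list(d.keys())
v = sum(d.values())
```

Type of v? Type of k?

sum of ints is int; list() converts to list

int, list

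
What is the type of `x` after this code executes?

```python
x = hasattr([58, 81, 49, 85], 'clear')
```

hasattr() returns bool

bool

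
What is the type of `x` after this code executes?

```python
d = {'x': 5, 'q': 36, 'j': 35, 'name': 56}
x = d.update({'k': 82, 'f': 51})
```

dict.update() returns None

NoneType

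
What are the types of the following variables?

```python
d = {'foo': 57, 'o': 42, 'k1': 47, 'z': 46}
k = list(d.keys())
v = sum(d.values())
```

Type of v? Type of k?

sum of ints is int; list() converts to list

int, list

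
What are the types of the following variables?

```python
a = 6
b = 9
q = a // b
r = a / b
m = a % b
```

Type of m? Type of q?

% of ints returns int; // returns int

int, int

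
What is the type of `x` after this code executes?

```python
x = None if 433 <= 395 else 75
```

433 <= 395 is False, so the else branch is taken

int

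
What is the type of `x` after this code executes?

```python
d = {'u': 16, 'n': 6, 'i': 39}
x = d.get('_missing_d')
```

dict.get() returns None when key not found

NoneType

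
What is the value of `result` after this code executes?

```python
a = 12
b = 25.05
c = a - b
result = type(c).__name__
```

a is int; b is float; c is float; result = 'float'

'float'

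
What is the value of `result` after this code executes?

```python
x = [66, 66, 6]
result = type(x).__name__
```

x is list; result = 'list'

'list'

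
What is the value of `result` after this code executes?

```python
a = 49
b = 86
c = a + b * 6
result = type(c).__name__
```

a is int; b is int; c is int; result = 'int'

'int'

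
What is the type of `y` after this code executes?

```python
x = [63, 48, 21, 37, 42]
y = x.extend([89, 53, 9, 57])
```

list.extend() returns None

NoneType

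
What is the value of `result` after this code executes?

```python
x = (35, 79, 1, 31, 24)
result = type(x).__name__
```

x is tuple; result = 'tuple'

'tuple'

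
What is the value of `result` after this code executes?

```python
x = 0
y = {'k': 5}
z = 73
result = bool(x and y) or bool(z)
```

x = 0; y = {'k': 5}; z = 73; result = True

True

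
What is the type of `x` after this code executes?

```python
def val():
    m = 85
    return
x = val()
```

Bare return returns None

NoneType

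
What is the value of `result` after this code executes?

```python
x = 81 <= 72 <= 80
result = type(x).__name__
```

x is bool; result = 'bool'

'bool'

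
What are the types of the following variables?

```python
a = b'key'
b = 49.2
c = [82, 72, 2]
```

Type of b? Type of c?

b is assigned a number with a decimal point, so it is a float; c is assigned a list literal (square brackets)

float, list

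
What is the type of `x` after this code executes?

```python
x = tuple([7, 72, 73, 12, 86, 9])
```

tuple() constructor returns tuple

tuple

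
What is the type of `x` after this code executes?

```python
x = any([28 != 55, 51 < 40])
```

any() returns bool

bool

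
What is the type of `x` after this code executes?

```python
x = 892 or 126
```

'or' returns first truthy value (int)

int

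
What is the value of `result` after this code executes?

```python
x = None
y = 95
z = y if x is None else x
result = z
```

x = None; y = 95; z = 95; result = 95

95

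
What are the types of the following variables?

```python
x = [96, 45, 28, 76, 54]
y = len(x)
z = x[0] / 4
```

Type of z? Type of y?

int / int = float; len() returns int

float, int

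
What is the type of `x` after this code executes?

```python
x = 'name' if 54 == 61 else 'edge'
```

Both branches of conditional are str

str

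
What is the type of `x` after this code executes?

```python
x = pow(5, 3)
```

pow(int, int) returns int

int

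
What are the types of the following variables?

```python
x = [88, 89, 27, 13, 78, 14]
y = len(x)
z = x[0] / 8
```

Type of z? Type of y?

int / int = float; len() returns int

float, int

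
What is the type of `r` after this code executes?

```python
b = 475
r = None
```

None has type NoneType

NoneType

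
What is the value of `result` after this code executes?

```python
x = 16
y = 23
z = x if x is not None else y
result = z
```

x = 16; y = 23; z = 16; result = 16

16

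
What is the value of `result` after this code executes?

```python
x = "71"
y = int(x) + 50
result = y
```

x = '71'; y = 121; result = 121

121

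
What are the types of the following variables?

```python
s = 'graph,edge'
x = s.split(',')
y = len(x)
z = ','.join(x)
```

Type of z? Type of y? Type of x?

str.join() returns str; len() returns int; str.split() returns list

str, int, list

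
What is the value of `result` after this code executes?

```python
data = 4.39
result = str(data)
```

data = 4.39; result = '4.39'

'4.39'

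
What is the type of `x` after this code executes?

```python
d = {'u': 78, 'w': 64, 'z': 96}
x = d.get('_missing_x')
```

dict.get() returns None when key not found

NoneType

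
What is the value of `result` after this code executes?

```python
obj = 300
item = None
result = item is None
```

obj = 300; item = None; result = True

True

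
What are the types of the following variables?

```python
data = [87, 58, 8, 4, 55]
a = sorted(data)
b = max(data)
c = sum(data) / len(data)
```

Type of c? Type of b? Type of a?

int / int = float; max of ints returns int; sorted() returns list

float, int, list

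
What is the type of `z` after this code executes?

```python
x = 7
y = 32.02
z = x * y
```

int * float = float

float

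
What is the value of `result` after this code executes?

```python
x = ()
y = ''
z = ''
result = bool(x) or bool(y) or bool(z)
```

x = (); y = ''; z = ''; result = False

False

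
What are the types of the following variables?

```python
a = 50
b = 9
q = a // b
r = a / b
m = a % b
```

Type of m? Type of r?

% of ints returns int; / returns float

int, float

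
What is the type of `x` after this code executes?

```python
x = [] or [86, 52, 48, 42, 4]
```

'or' returns first truthy value (list)

list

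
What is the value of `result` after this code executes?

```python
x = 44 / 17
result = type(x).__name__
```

x is float; result = 'float'

'float'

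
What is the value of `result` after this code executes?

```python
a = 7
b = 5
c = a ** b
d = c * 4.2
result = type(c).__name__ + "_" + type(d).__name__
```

a is int; b is int; c is int; d is float; result = 'int_float'

'int_float'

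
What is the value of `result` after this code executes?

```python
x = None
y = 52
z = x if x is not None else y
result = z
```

x = None; y = 52; z = 52; result = 52

52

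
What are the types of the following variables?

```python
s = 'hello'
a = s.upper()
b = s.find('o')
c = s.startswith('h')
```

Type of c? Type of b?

startswith() returns bool; find() returns int

bool, int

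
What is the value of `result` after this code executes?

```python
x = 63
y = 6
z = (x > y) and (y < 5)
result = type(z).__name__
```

x is int; y is int; z is bool; result = 'bool'

'bool'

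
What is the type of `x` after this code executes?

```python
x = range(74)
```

range() returns a range object

range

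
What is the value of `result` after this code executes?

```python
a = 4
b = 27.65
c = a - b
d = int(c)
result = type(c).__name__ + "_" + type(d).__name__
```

a is int; b is float; c is float; d is int; result = 'float_int'

'float_int'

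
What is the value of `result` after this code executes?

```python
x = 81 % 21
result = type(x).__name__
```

x is int; result = 'int'

'int'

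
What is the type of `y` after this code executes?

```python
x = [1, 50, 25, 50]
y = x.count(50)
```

list.count() returns int

int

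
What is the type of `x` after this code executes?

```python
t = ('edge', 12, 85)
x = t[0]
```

Index 0 of tuple is a str literal

str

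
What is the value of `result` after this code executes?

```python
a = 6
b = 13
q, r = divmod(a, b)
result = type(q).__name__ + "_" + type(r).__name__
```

a is int; b is int; q is int; r is int; result = 'int_int'

'int_int'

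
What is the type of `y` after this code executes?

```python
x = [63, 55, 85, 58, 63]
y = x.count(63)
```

list.count() returns int

int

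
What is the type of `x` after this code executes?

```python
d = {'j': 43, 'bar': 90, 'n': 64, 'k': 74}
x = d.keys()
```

.keys() returns dict_keys view

dict_keys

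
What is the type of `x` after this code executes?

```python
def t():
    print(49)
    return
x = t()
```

Bare return returns None

NoneType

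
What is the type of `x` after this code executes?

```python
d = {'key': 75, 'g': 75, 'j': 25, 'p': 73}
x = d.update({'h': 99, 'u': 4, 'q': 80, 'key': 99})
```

dict.update() returns None

NoneType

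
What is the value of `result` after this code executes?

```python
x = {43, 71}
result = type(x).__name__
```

x is set; result = 'set'

'set'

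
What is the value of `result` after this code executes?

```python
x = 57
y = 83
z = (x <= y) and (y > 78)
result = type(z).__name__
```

x is int; y is int; z is bool; result = 'bool'

'bool'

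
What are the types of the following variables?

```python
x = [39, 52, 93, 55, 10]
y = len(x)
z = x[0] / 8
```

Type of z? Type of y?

int / int = float; len() returns int

float, int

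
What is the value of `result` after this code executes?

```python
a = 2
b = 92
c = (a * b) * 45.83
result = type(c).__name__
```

a is int; b is int; c is float; result = 'float'

'float'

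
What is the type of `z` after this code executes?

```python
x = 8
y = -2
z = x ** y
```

int ** negative = float

float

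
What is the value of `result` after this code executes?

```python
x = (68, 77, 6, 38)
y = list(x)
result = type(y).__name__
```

x is tuple; y is list; result = 'list'

'list'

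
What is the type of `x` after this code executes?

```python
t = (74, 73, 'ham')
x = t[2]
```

Index 2 of tuple is a str literal

str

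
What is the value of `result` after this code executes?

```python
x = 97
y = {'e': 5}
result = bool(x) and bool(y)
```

x = 97; y = {'e': 5}; result = True

True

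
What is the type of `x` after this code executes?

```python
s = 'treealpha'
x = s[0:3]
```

Slicing a str returns str

str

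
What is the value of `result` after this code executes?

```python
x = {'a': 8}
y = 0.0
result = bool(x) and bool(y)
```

x = {'a': 8}; y = 0.0; result = False

False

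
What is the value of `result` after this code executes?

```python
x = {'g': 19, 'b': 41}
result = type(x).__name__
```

x is dict; result = 'dict'

'dict'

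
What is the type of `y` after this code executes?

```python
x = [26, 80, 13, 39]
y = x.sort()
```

list.sort() returns None (mutates in place)

NoneType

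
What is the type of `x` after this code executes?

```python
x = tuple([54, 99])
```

tuple() constructor returns tuple

tuple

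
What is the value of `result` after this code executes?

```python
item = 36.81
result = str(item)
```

item = 36.81; result = '36.81'

'36.81'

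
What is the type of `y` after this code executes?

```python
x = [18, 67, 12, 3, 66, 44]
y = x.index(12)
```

list.index() returns int

int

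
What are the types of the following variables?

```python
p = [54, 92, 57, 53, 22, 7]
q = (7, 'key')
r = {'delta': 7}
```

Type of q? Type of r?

q is assigned a tuple (parenthesized, comma-separated values); r is assigned a dict literal ({key: value})

tuple, dict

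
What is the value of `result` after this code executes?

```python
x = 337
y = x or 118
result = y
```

x = 337; y = 337; result = 337

337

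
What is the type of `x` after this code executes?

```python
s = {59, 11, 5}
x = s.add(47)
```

set.add() returns None (mutates in place)

NoneType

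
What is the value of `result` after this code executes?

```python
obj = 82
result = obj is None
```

obj = 82; result = False

False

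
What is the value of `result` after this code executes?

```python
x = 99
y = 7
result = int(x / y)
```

x = 99; y = 7; result = 14

14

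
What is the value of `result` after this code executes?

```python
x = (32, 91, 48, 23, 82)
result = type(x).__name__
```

x is tuple; result = 'tuple'

'tuple'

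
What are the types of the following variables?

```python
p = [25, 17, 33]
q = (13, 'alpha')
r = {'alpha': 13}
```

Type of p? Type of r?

p is assigned a list literal (square brackets); r is assigned a dict literal ({key: value})

list, dict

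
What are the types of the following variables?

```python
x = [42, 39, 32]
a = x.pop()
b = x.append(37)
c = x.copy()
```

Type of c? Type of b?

copy() returns list; append() returns None

list, NoneType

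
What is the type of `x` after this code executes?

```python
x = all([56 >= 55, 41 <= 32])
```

all() returns bool

bool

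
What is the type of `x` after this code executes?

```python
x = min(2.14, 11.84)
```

min() of floats returns float

float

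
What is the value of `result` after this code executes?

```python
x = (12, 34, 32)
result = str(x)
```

x = (12, 34, 32); result = '(12, 34, 32)'

'(12, 34, 32)'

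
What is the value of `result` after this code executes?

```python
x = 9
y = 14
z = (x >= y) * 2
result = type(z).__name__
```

x is int; y is int; z is int; result = 'int'

'int'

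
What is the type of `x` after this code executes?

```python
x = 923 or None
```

'or' returns first truthy value

int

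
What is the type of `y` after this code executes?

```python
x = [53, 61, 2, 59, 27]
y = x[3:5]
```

Slicing a list returns a list

list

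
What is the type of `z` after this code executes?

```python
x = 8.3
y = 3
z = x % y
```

float % int = float

float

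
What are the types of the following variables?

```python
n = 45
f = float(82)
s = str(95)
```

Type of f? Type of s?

f is assigned the result of calling float(), which returns a float; s is assigned the result of calling str(), which returns a str

float, str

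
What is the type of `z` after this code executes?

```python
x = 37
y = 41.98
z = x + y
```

int + float = float

float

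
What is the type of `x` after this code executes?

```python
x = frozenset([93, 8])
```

frozenset() returns frozenset

frozenset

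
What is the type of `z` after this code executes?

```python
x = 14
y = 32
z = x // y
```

int // int = int

int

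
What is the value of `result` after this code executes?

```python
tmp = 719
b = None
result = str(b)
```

tmp = 719; b = None; result = 'None'

'None'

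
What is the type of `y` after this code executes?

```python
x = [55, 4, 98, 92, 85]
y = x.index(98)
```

list.index() returns int

int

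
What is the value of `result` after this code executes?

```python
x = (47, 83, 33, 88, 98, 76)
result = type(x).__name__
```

x is tuple; result = 'tuple'

'tuple'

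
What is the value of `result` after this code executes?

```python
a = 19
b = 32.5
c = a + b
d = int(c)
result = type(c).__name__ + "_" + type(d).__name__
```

a is int; b is float; c is float; d is int; result = 'float_int'

'float_int'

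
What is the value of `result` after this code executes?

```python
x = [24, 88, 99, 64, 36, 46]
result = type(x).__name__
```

x is list; result = 'list'

'list'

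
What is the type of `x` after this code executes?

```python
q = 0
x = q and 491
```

'and' returns first falsy value (0 is int)

int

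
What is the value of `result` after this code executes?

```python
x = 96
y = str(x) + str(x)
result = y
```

x = 96; y = '9696'; result = '9696'

'9696'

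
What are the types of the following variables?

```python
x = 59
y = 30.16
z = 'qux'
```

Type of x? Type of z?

x is assigned a bare integer (no decimal point), so it is an int; z is assigned a quoted string literal, so it is a str

int, str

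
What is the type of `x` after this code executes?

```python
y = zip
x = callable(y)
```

callable() returns bool

bool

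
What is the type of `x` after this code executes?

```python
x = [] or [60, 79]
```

'or' returns first truthy value (list)

list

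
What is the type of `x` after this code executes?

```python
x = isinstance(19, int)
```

isinstance() returns bool

bool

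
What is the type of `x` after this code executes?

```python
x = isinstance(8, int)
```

isinstance() returns bool

bool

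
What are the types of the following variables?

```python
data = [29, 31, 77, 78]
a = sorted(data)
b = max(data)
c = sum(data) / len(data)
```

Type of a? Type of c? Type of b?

sorted() returns list; int / int = float; max of ints returns int

list, float, int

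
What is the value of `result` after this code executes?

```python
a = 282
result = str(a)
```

a = 282; result = '282'

'282'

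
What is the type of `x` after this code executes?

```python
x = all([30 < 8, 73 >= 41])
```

all() returns bool

bool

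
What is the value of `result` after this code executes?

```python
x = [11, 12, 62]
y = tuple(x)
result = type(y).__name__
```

x is list; y is tuple; result = 'tuple'

'tuple'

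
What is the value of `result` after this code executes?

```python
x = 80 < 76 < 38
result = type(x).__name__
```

x is bool; result = 'bool'

'bool'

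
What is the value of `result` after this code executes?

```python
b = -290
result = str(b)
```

b = -290; result = '-290'

'-290'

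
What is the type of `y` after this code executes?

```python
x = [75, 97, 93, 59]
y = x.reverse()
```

list.reverse() returns None

NoneType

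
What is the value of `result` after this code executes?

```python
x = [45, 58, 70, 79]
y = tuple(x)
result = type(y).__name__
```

x is list; y is tuple; result = 'tuple'

'tuple'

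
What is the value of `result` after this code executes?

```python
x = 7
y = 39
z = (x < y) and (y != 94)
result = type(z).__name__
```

x is int; y is int; z is bool; result = 'bool'

'bool'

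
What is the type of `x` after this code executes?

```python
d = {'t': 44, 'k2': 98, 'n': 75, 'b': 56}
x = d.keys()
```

.keys() returns dict_keys view

dict_keys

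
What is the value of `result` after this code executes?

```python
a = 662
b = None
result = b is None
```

a = 662; b = None; result = True

True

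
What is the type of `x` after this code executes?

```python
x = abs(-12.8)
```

abs() of float returns float

float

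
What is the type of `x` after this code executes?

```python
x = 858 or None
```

'or' returns first truthy value

int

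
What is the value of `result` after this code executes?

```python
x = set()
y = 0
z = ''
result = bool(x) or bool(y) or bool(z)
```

x = set(); y = 0; z = ''; result = False

False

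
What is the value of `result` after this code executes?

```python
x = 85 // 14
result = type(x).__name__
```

x is int; result = 'int'

'int'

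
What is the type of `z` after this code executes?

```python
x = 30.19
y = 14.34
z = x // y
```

float // float = float

float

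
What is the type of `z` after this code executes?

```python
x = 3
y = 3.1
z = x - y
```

int - float = float

float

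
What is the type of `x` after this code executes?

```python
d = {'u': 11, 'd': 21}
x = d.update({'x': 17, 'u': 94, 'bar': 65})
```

dict.update() returns None

NoneType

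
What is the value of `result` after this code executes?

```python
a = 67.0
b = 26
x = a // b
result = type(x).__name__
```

a is float; b is int; x is float; result = 'float'

'float'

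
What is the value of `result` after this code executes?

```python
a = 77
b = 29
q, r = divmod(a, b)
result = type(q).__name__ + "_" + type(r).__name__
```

a is int; b is int; q is int; r is int; result = 'int_int'

'int_int'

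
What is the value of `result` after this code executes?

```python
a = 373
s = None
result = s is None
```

a = 373; s = None; result = True

True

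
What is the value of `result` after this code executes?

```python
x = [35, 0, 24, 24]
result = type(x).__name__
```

x is list; result = 'list'

'list'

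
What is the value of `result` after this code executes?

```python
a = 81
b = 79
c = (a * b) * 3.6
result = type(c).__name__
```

a is int; b is int; c is float; result = 'float'

'float'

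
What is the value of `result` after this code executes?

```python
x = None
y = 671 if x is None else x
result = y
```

x = None; y = 671; result = 671

671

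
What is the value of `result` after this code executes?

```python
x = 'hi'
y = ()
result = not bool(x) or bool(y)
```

x = 'hi'; y = (); result = False

False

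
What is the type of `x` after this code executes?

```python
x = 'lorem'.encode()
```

str.encode() returns bytes

bytes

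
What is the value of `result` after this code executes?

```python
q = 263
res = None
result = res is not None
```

q = 263; res = None; result = False

False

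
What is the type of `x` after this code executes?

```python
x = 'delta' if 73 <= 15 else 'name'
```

Both branches of conditional are str

str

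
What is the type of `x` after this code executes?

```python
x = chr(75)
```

chr() returns str (single char)

str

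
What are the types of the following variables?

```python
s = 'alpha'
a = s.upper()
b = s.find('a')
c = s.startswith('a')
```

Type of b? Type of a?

find() returns int; upper() returns str

int, str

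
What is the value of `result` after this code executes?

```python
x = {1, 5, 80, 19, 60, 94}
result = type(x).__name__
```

x is set; result = 'set'

'set'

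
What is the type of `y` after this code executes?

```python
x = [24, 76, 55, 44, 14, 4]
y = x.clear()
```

list.clear() returns None

NoneType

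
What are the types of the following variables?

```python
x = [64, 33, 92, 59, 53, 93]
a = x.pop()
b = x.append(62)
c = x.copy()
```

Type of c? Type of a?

copy() returns list; pop() returns element

list, int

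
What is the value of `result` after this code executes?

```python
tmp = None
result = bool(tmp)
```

tmp = None; result = False

False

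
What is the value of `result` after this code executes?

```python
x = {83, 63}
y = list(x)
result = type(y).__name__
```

x is set; y is list; result = 'list'

'list'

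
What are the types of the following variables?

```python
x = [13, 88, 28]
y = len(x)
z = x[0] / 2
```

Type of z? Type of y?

int / int = float; len() returns int

float, int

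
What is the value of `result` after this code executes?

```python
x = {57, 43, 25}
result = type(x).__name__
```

x is set; result = 'set'

'set'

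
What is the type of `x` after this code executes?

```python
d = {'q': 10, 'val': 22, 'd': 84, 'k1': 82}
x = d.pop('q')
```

dict.pop() returns the value

int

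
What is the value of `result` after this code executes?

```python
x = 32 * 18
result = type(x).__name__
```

x is int; result = 'int'

'int'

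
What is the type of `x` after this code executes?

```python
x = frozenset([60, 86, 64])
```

frozenset() returns frozenset

frozenset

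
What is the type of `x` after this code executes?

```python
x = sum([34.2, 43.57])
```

sum() of floats returns float

float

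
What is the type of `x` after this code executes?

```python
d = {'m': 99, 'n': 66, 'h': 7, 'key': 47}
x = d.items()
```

dict.items() returns dict_items view

dict_items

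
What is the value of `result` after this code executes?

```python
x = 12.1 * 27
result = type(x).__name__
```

x is float; result = 'float'

'float'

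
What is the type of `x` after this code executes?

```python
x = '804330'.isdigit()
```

str.isdigit() returns bool

bool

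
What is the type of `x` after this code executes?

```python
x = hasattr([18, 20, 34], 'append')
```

hasattr() returns bool

bool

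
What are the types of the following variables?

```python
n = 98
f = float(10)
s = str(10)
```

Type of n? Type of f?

n is assigned a bare integer (no decimal point), so it is an int; f is assigned the result of calling float(), which returns a float

int, float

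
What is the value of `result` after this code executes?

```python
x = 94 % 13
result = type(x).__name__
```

x is int; result = 'int'

'int'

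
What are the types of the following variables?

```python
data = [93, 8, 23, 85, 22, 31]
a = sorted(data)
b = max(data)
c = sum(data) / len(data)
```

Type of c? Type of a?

int / int = float; sorted() returns list

float, list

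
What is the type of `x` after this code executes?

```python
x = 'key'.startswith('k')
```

str.startswith() returns bool

bool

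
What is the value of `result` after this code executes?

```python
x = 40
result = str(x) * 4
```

x = 40; result = '40404040'

'40404040'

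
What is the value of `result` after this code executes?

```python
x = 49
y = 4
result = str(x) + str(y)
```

x = 49; y = 4; result = '494'

'494'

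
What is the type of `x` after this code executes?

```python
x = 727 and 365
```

'and' with truthy values returns last operand (int)

int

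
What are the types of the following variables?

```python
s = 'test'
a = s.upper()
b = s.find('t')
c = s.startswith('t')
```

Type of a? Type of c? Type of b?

upper() returns str; startswith() returns bool; find() returns int

str, bool, int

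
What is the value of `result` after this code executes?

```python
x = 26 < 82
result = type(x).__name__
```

x is bool; result = 'bool'

'bool'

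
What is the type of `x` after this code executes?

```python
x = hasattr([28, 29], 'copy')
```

hasattr() returns bool

bool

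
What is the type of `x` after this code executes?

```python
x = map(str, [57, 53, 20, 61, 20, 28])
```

map() returns a map object

map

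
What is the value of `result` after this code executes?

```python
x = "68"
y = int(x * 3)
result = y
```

x = '68'; y = 686868; result = 686868

686868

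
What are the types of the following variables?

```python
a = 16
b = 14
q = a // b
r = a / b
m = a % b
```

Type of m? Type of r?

% of ints returns int; / returns float

int, float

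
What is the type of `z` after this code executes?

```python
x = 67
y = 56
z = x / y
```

int / int = float

float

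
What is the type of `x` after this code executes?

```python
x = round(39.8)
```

round() with no decimal places returns int

int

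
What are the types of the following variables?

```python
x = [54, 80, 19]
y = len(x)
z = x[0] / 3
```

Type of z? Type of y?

int / int = float; len() returns int

float, int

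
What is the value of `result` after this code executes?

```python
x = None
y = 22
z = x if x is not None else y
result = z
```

x = None; y = 22; z = 22; result = 22

22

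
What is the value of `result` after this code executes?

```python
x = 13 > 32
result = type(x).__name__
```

x is bool; result = 'bool'

'bool'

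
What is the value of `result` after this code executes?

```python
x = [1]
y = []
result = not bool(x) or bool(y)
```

x = [1]; y = []; result = False

False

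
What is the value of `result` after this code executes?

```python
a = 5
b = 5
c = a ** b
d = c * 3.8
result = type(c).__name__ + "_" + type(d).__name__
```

a is int; b is int; c is int; d is float; result = 'int_float'

'int_float'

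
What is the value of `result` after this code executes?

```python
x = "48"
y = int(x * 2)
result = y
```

x = '48'; y = 4848; result = 4848

4848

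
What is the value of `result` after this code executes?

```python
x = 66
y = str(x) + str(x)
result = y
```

x = 66; y = '6666'; result = '6666'

'6666'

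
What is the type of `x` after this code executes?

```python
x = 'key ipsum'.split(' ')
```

str.split() returns list

list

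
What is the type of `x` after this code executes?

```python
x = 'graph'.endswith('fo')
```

str.endswith() returns bool

bool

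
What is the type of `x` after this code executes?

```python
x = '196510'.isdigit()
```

str.isdigit() returns bool

bool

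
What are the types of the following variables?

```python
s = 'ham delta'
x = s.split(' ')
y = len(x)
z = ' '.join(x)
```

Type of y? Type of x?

len() returns int; str.split() returns list

int, list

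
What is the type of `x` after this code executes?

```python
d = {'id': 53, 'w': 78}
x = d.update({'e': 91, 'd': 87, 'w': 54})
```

dict.update() returns None

NoneType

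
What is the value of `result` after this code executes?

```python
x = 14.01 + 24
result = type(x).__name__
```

x is float; result = 'float'

'float'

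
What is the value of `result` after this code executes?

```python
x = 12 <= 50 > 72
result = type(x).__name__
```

x is bool; result = 'bool'

'bool'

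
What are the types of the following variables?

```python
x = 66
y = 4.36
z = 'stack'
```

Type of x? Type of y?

x is assigned a bare integer (no decimal point), so it is an int; y is assigned a number with a decimal point, so it is a float

int, float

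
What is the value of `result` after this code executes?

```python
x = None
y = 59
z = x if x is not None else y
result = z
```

x = None; y = 59; z = 59; result = 59

59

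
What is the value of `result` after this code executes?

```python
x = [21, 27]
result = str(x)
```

x = [21, 27]; result = '[21, 27]'

'[21, 27]'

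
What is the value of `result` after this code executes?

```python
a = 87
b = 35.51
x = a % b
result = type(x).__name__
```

a is int; b is float; x is float; result = 'float'

'float'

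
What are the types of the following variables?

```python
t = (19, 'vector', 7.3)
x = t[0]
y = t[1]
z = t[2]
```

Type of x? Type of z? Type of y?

tuple[0] is int; tuple[2] is float; tuple[1] is str

int, float, str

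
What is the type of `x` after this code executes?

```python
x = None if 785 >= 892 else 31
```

785 >= 892 is False, so the else branch is taken

int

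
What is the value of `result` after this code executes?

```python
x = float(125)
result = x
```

x = 125.0; result = 125.0

125.0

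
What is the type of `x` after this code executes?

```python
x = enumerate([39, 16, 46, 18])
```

enumerate() returns an enumerate object

enumerate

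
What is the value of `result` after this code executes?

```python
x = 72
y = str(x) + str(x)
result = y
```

x = 72; y = '7272'; result = '7272'

'7272'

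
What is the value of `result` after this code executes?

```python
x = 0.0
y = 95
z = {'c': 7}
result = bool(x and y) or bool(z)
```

x = 0.0; y = 95; z = {'c': 7}; result = True

True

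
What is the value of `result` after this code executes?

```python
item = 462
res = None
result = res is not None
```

item = 462; res = None; result = False

False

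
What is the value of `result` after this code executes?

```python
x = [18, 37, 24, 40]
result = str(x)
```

x = [18, 37, 24, 40]; result = '[18, 37, 24, 40]'

'[18, 37, 24, 40]'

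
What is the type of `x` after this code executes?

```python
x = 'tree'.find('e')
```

str.find() returns int index

int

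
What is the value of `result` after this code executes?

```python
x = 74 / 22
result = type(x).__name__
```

x is float; result = 'float'

'float'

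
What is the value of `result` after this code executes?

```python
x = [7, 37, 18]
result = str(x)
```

x = [7, 37, 18]; result = '[7, 37, 18]'

'[7, 37, 18]'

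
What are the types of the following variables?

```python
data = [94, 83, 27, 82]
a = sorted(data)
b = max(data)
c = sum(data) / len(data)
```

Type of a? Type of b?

sorted() returns list; max of ints returns int

list, int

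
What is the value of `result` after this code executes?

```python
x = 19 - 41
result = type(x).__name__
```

x is int; result = 'int'

'int'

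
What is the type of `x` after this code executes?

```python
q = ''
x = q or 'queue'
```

'or' returns first truthy value (str)

str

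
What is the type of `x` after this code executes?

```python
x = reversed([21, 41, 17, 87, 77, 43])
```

reversed() on a list returns list_reverseiterator

list_reverseiterator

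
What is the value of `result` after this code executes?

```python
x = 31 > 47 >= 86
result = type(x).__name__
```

x is bool; result = 'bool'

'bool'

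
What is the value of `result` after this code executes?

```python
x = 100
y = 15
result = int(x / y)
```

x = 100; y = 15; result = 6

6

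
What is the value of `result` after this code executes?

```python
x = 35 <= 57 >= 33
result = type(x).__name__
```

x is bool; result = 'bool'

'bool'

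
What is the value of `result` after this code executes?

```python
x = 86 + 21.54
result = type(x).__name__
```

x is float; result = 'float'

'float'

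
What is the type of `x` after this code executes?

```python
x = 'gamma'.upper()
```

str.upper() returns str

str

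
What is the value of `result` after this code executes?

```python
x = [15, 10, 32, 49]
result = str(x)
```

x = [15, 10, 32, 49]; result = '[15, 10, 32, 49]'

'[15, 10, 32, 49]'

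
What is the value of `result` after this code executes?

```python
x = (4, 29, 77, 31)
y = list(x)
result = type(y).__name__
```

x is tuple; y is list; result = 'list'

'list'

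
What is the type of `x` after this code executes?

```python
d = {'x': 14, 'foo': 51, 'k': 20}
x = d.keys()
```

.keys() returns dict_keys view

dict_keys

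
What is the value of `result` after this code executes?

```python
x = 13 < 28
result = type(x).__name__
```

x is bool; result = 'bool'

'bool'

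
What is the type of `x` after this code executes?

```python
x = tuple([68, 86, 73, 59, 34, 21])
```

tuple() constructor returns tuple

tuple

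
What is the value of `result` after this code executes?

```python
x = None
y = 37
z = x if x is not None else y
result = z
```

x = None; y = 37; z = 37; result = 37

37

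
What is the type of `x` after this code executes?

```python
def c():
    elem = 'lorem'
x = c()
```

Function without return returns None

NoneType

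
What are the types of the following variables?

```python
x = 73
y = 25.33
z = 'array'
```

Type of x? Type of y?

x is assigned a bare integer (no decimal point), so it is an int; y is assigned a number with a decimal point, so it is a float

int, float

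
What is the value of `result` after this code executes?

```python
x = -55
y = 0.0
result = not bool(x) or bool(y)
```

x = -55; y = 0.0; result = False

False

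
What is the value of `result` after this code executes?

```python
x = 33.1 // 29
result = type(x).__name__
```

x is float; result = 'float'

'float'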